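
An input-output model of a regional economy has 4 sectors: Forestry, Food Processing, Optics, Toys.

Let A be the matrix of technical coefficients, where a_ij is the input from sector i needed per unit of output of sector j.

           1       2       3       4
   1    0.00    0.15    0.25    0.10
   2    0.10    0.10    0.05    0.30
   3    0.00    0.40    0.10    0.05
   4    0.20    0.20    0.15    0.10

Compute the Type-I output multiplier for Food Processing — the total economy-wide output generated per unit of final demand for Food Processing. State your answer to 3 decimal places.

m_2 = 2.899

I − A =
  [   1.00    -0.15    -0.25    -0.10]
  [  -0.10     0.90    -0.05    -0.30]
  [   0.00    -0.40     0.90    -0.05]
  [  -0.20    -0.20    -0.15     0.90]
Compute the cofactors C_ij = (−1)^(i+j)·(3×3 minor ij) of I−A; the adjugate is their transpose:
adj(I−A) = Cᵀ =
  [ 0.631750   0.236875   0.215500   0.161125]
  [ 0.134750   0.782000   0.128000   0.282750]
  [ 0.070000   0.363500   0.707500   0.168250]
  [ 0.182000   0.287000   0.194250   0.766500]
det(I−A) = Σ_j (I−A)_1j·C_1j = (1.00)(0.631750) + (-0.15)(0.134750) + (-0.25)(0.070000) + (-0.10)(0.182000) = 0.5758375
(I − A)⁻¹ = adj(I−A) / det(I−A) ≈
  [   1.0971     0.4114     0.3742     0.2798]
  [   0.2340     1.3580     0.2223     0.4910]
  [   0.1216     0.6313     1.2286     0.2922]
  [   0.3161     0.4984     0.3373     1.3311]
The output multiplier for sector j is the column-j sum of the Leontief inverse (I − A)⁻¹ = adj(I−A) / det(I−A).
Column 2 of adj(I−A): (0.236875, 0.782000, 0.363500, 0.287000); det(I−A) = 0.5758375.
m_2 = (0.236875 + 0.782000 + 0.363500 + 0.287000) / 0.5758375 = 1.669375 / 0.5758375 ≈ 2.899.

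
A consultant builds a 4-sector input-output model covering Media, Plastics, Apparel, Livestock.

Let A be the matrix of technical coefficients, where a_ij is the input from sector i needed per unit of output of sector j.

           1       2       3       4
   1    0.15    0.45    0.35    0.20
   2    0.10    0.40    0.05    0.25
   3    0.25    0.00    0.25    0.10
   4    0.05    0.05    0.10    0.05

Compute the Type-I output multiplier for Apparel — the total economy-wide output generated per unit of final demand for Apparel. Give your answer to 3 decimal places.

I − A =
  [   0.85    -0.45    -0.35    -0.20]
  [  -0.10     0.60    -0.05    -0.25]
  [  -0.25     0.00     0.75    -0.10]
  [  -0.05    -0.05    -0.10     0.95]
Compute the cofactors C_ij = (−1)^(i+j)·(3×3 minor ij) of I−A; the adjugate is their transpose:
adj(I−A) = Cᵀ =
  [ 0.411875   0.325375   0.240250   0.197625]
  [ 0.098000   0.499750   0.100750   0.162750]
  [ 0.142875   0.115875   0.418500   0.104625]
  [ 0.041875   0.055625   0.062000   0.290625]
det(I−A) = Σ_j (I−A)_1j·C_1j = (0.85)(0.411875) + (-0.45)(0.098000) + (-0.35)(0.142875) + (-0.20)(0.041875) = 0.2476125
(I − A)⁻¹ = adj(I−A) / det(I−A) ≈
  [   1.6634     1.3140     0.9703     0.7981]
  [   0.3958     2.0183     0.4069     0.6573]
  [   0.5770     0.4680     1.6901     0.4225]
  [   0.1691     0.2246     0.2504     1.1737]
The output multiplier for sector j is the column-j sum of the Leontief inverse (I − A)⁻¹ = adj(I−A) / det(I−A).
Column 3 of adj(I−A): (0.240250, 0.100750, 0.418500, 0.062000); det(I−A) = 0.2476125.
m_3 = (0.240250 + 0.100750 + 0.418500 + 0.062000) / 0.2476125 = 0.8215 / 0.2476125 ≈ 3.318.

m_3 = 3.318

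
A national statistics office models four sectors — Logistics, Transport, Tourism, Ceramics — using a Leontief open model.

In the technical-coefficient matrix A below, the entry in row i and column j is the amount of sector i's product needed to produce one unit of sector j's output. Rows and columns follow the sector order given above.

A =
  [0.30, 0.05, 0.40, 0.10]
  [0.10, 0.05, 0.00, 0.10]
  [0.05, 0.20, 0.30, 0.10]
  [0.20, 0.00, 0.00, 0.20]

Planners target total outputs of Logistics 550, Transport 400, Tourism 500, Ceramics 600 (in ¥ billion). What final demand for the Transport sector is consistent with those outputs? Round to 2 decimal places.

d_2 = 265.00

I − A =
  [   0.70    -0.05    -0.40    -0.10]
  [  -0.10     0.95     0.00    -0.10]
  [  -0.05    -0.20     0.70    -0.10]
  [  -0.20     0.00     0.00     0.80]
d = (I − A) x:
  d_1 = (+0.70)·550 + (-0.05)·400 + (-0.40)·500 + (-0.10)·600 = 105.00
  d_2 = (-0.10)·550 + (+0.95)·400 + (+0.00)·500 + (-0.10)·600 = 265.00
  d_3 = (-0.05)·550 + (-0.20)·400 + (+0.70)·500 + (-0.10)·600 = 182.50
  d_4 = (-0.20)·550 + (+0.00)·400 + (+0.00)·500 + (+0.80)·600 = 370.00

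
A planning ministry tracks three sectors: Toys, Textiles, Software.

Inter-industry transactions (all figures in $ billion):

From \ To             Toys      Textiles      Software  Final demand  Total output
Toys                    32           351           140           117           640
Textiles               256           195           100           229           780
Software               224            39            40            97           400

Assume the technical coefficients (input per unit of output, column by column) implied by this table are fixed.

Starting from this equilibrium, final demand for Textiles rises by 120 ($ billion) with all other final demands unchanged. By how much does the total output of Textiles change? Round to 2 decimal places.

Technical coefficients a_ij = z_ij / X_j:
  a_11 = 32/640 = 0.05, a_21 = 256/640 = 0.40, a_31 = 224/640 = 0.35
  a_12 = 351/780 = 0.45, a_22 = 195/780 = 0.25, a_32 = 39/780 = 0.05
  a_13 = 140/400 = 0.35, a_23 = 100/400 = 0.25, a_33 = 40/400 = 0.10
I − A =
  [   0.95    -0.45    -0.35]
  [  -0.40     0.75    -0.25]
  [  -0.35    -0.05     0.90]
Cofactors of I−A, C_ij = (−1)^(i+j)·(minor ij) (rows/columns in the sector order above):
  C_11 = (0.75)(0.90) − (-0.25)(-0.05) = 0.6625
  C_12 = −[(-0.40)(0.90) − (-0.25)(-0.35)] = 0.4475
  C_13 = (-0.40)(-0.05) − (0.75)(-0.35) = 0.2825
  C_21 = −[(-0.45)(0.90) − (-0.35)(-0.05)] = 0.4225
  C_22 = (0.95)(0.90) − (-0.35)(-0.35) = 0.7325
  C_23 = −[(0.95)(-0.05) − (-0.45)(-0.35)] = 0.2050
  C_31 = (-0.45)(-0.25) − (-0.35)(0.75) = 0.3750
  C_32 = −[(0.95)(-0.25) − (-0.35)(-0.40)] = 0.3775
  C_33 = (0.95)(0.75) − (-0.45)(-0.40) = 0.5325
det(I−A) = Σ_j (I−A)_1j·C_1j = (0.95)(0.6625) + (-0.45)(0.4475) + (-0.35)(0.2825) = 0.329125
adj(I−A) = Cᵀ =
  [ 0.6625   0.4225   0.3750]
  [ 0.4475   0.7325   0.3775]
  [ 0.2825   0.2050   0.5325]
(I − A)⁻¹ = adj(I−A) / det(I−A) ≈
  [   2.0129     1.2837     1.1394]
  [   1.3597     2.2256     1.1470]
  [   0.8583     0.6229     1.6179]
Δx = (I − A)⁻¹ Δd with Δd having +120 in the Textiles component and 0 elsewhere.
So Δx_2 = L_22 · (+120), where L_22 = adj(I−A)_22 / det(I−A) = 0.7325 / 0.329125.
Δx_2 = 0.7325 × (+120) / 0.329125 = 87.90 / 0.329125 ≈ 267.07.

Δx_2 = 267.07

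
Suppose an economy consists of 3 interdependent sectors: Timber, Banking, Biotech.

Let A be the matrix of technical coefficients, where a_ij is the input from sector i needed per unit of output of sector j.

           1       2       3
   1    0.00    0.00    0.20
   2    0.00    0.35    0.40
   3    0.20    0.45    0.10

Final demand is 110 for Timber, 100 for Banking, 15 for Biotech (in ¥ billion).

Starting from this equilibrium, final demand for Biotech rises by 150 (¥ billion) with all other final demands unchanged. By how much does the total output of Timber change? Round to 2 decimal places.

Δx_1 = 51.45

I − A =
  [   1.00     0.00    -0.20]
  [   0.00     0.65    -0.40]
  [  -0.20    -0.45     0.90]
Cofactors of I−A, C_ij = (−1)^(i+j)·(minor ij) (rows/columns in the sector order above):
  C_11 = (0.65)(0.90) − (-0.40)(-0.45) = 0.4050
  C_12 = −[(0.00)(0.90) − (-0.40)(-0.20)] = 0.0800
  C_13 = (0.00)(-0.45) − (0.65)(-0.20) = 0.1300
  C_21 = −[(0.00)(0.90) − (-0.20)(-0.45)] = 0.0900
  C_22 = (1.00)(0.90) − (-0.20)(-0.20) = 0.8600
  C_23 = −[(1.00)(-0.45) − (0.00)(-0.20)] = 0.4500
  C_31 = (0.00)(-0.40) − (-0.20)(0.65) = 0.1300
  C_32 = −[(1.00)(-0.40) − (-0.20)(0.00)] = 0.4000
  C_33 = (1.00)(0.65) − (0.00)(0.00) = 0.6500
det(I−A) = Σ_j (I−A)_1j·C_1j = (1.00)(0.4050) + (0.00)(0.0800) + (-0.20)(0.1300) = 0.3790
adj(I−A) = Cᵀ =
  [ 0.4050   0.0900   0.1300]
  [ 0.0800   0.8600   0.4000]
  [ 0.1300   0.4500   0.6500]
(I − A)⁻¹ = adj(I−A) / det(I−A) ≈
  [   1.0686     0.2375     0.3430]
  [   0.2111     2.2691     1.0554]
  [   0.3430     1.1873     1.7150]
Δx = (I − A)⁻¹ Δd with Δd having +150 in the Biotech component and 0 elsewhere.
So Δx_1 = L_13 · (+150), where L_13 = adj(I−A)_13 / det(I−A) = 0.1300 / 0.3790.
Δx_1 = 0.1300 × (+150) / 0.3790 = 19.50 / 0.3790 ≈ 51.45.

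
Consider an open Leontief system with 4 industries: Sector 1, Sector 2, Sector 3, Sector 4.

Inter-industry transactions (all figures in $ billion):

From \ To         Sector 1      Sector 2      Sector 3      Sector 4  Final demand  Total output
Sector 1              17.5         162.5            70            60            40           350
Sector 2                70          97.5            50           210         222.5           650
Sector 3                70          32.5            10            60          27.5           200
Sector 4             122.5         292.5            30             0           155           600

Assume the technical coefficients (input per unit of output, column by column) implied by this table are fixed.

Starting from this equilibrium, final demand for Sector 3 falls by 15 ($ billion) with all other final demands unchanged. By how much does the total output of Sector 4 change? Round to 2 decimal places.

Δx_4 = -14.70

Technical coefficients a_ij = z_ij / X_j:
  a_11 = 17.5/350 = 0.05, a_21 = 70/350 = 0.20, a_31 = 70/350 = 0.20, a_41 = 122.5/350 = 0.35
  a_12 = 162.5/650 = 0.25, a_22 = 97.5/650 = 0.15, a_32 = 32.5/650 = 0.05, a_42 = 292.5/650 = 0.45
  a_13 = 70/200 = 0.35, a_23 = 50/200 = 0.25, a_33 = 10/200 = 0.05, a_43 = 30/200 = 0.15
  a_14 = 60/600 = 0.10, a_24 = 210/600 = 0.35, a_34 = 60/600 = 0.10, a_44 = 0/600 = 0.00
I − A =
  [   0.95    -0.25    -0.35    -0.10]
  [  -0.20     0.85    -0.25    -0.35]
  [  -0.20    -0.05     0.95    -0.10]
  [  -0.35    -0.45    -0.15     1.00]
Compute the cofactors C_ij = (−1)^(i+j)·(3×3 minor ij) of I−A; the adjugate is their transpose:
adj(I−A) = Cᵀ =
  [ 0.618750   0.310500   0.342000   0.204750]
  [ 0.372625   0.769750   0.394500   0.346125]
  [ 0.193375   0.156250   0.538500   0.127875]
  [ 0.413250   0.478500   0.378000   0.632250]
det(I−A) = Σ_j (I−A)_1j·C_1j = (0.95)(0.618750) + (-0.25)(0.372625) + (-0.35)(0.193375) + (-0.10)(0.413250) = 0.38565
(I − A)⁻¹ = adj(I−A) / det(I−A) ≈
  [   1.6044     0.8051     0.8868     0.5309]
  [   0.9662     1.9960     1.0229     0.8975]
  [   0.5014     0.4052     1.3963     0.3316]
  [   1.0716     1.2408     0.9802     1.6394]
Δx = (I − A)⁻¹ Δd with Δd having -15 in the Sector 3 component and 0 elsewhere.
So Δx_4 = L_43 · (-15), where L_43 = adj(I−A)_43 / det(I−A) = 0.378000 / 0.38565.
Δx_4 = 0.378000 × (-15) / 0.38565 = -5.67 / 0.38565 ≈ -14.70.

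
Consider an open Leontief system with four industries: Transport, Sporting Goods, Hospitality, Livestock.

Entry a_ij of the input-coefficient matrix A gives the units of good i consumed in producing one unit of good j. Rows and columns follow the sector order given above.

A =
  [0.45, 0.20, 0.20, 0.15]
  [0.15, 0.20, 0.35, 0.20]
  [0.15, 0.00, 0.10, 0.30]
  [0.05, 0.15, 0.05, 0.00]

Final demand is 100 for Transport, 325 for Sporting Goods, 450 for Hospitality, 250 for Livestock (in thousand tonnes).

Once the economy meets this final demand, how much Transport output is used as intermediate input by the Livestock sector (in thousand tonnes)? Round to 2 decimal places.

I − A =
  [   0.55    -0.20    -0.20    -0.15]
  [  -0.15     0.80    -0.35    -0.20]
  [  -0.15     0.00     0.90    -0.30]
  [  -0.05    -0.15    -0.05     1.00]
Compute the cofactors C_ij = (−1)^(i+j)·(3×3 minor ij) of I−A; the adjugate is their transpose:
adj(I−A) = Cᵀ =
  [ 0.665250   0.206250   0.239875   0.213000]
  [ 0.201000   0.445875   0.228500   0.187875]
  [ 0.134250   0.061125   0.382125   0.147000]
  [ 0.070125   0.080250   0.065375   0.334500]
det(I−A) = Σ_j (I−A)_1j·C_1j = (0.55)(0.665250) + (-0.20)(0.201000) + (-0.20)(0.134250) + (-0.15)(0.070125) = 0.28831875
(I − A)⁻¹ = adj(I−A) / det(I−A) ≈
  [   2.3073     0.7154     0.8320     0.7388]
  [   0.6971     1.5465     0.7925     0.6516]
  [   0.4656     0.2120     1.3254     0.5099]
  [   0.2432     0.2783     0.2267     1.1602]
First solve x = (I − A)⁻¹ d = adj(I−A)·d / det(I−A); in particular x_4 = (0.070125·100 + 0.080250·325 + 0.065375·450 + 0.334500·250) / 0.28831875 = 146.1375 / 0.28831875 ≈ 506.8609.
Intermediate flow from 1 to 4: z_14 = a_14 · x_4 = 0.15 × 146.1375 / 0.28831875 = 21.920625 / 0.28831875 ≈ 76.03.

z_14 = 76.03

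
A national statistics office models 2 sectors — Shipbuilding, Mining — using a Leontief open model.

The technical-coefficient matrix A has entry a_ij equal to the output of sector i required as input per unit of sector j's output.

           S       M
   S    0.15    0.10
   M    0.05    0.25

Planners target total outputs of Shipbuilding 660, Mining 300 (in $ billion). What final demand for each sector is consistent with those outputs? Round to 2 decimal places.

I − A =
  [   0.85    -0.10]
  [  -0.05     0.75]
d = (I − A) x:
  d_S = (+0.85)·660 + (-0.10)·300 = 531.00
  d_M = (-0.05)·660 + (+0.75)·300 = 192.00

d_S = 531.00, d_M = 192.00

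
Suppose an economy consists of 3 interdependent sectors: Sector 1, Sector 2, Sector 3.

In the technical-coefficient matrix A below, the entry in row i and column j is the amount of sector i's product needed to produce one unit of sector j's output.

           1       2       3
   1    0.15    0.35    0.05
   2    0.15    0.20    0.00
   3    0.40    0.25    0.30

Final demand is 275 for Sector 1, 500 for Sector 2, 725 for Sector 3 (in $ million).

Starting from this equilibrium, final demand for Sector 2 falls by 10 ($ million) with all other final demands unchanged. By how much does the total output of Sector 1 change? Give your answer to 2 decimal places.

I − A =
  [   0.85    -0.35    -0.05]
  [  -0.15     0.80     0.00]
  [  -0.40    -0.25     0.70]
Cofactors of I−A, C_ij = (−1)^(i+j)·(minor ij) (rows/columns in the sector order above):
  C_11 = (0.80)(0.70) − (0.00)(-0.25) = 0.5600
  C_12 = −[(-0.15)(0.70) − (0.00)(-0.40)] = 0.1050
  C_13 = (-0.15)(-0.25) − (0.80)(-0.40) = 0.3575
  C_21 = −[(-0.35)(0.70) − (-0.05)(-0.25)] = 0.2575
  C_22 = (0.85)(0.70) − (-0.05)(-0.40) = 0.5750
  C_23 = −[(0.85)(-0.25) − (-0.35)(-0.40)] = 0.3525
  C_31 = (-0.35)(0.00) − (-0.05)(0.80) = 0.0400
  C_32 = −[(0.85)(0.00) − (-0.05)(-0.15)] = 0.0075
  C_33 = (0.85)(0.80) − (-0.35)(-0.15) = 0.6275
det(I−A) = Σ_j (I−A)_1j·C_1j = (0.85)(0.5600) + (-0.35)(0.1050) + (-0.05)(0.3575) = 0.421375
adj(I−A) = Cᵀ =
  [ 0.5600   0.2575   0.0400]
  [ 0.1050   0.5750   0.0075]
  [ 0.3575   0.3525   0.6275]
(I − A)⁻¹ = adj(I−A) / det(I−A) ≈
  [   1.3290     0.6111     0.0949]
  [   0.2492     1.3646     0.0178]
  [   0.8484     0.8365     1.4892]
Δx = (I − A)⁻¹ Δd with Δd having -10 in the Sector 2 component and 0 elsewhere.
So Δx_1 = L_12 · (-10), where L_12 = adj(I−A)_12 / det(I−A) = 0.2575 / 0.421375.
Δx_1 = 0.2575 × (-10) / 0.421375 = -2.575 / 0.421375 ≈ -6.11.

Δx_1 = -6.11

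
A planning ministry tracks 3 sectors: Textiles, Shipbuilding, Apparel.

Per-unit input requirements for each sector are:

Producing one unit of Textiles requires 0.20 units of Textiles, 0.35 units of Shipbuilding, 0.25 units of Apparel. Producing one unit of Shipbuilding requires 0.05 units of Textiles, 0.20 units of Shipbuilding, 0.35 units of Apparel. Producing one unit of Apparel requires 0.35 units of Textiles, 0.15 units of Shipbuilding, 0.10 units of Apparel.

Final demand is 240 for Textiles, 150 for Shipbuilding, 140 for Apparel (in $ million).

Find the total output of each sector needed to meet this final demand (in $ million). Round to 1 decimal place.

I − A =
  [   0.80    -0.05    -0.35]
  [  -0.35     0.80    -0.15]
  [  -0.25    -0.35     0.90]
Cofactors of I−A, C_ij = (−1)^(i+j)·(minor ij) (rows/columns in the sector order above):
  C_11 = (0.80)(0.90) − (-0.15)(-0.35) = 0.6675
  C_12 = −[(-0.35)(0.90) − (-0.15)(-0.25)] = 0.3525
  C_13 = (-0.35)(-0.35) − (0.80)(-0.25) = 0.3225
  C_21 = −[(-0.05)(0.90) − (-0.35)(-0.35)] = 0.1675
  C_22 = (0.80)(0.90) − (-0.35)(-0.25) = 0.6325
  C_23 = −[(0.80)(-0.35) − (-0.05)(-0.25)] = 0.2925
  C_31 = (-0.05)(-0.15) − (-0.35)(0.80) = 0.2875
  C_32 = −[(0.80)(-0.15) − (-0.35)(-0.35)] = 0.2425
  C_33 = (0.80)(0.80) − (-0.05)(-0.35) = 0.6225
det(I−A) = Σ_j (I−A)_1j·C_1j = (0.80)(0.6675) + (-0.05)(0.3525) + (-0.35)(0.3225) = 0.4035
adj(I−A) = Cᵀ =
  [ 0.6675   0.1675   0.2875]
  [ 0.3525   0.6325   0.2425]
  [ 0.3225   0.2925   0.6225]
(I − A)⁻¹ = adj(I−A) / det(I−A) ≈
  [   1.6543     0.4151     0.7125]
  [   0.8736     1.5675     0.6010]
  [   0.7993     0.7249     1.5428]
x = (I − A)⁻¹ d = adj(I−A)·d / det(I−A), with det(I−A) = 0.4035:
  x_T = (0.6675·240 + 0.1675·150 + 0.2875·140) / 0.4035 = 225.575 / 0.4035 ≈ 559.0
  x_S = (0.3525·240 + 0.6325·150 + 0.2425·140) / 0.4035 = 213.425 / 0.4035 ≈ 528.9
  x_A = (0.3225·240 + 0.2925·150 + 0.6225·140) / 0.4035 = 208.425 / 0.4035 ≈ 516.5

x_T = 559.0, x_S = 528.9, x_A = 516.5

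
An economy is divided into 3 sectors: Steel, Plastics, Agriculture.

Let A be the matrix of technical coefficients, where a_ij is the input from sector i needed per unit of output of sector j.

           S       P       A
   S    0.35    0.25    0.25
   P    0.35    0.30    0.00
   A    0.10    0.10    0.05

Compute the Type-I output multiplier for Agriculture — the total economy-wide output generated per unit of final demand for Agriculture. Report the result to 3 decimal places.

m_A = 1.951

I − A =
  [   0.65    -0.25    -0.25]
  [  -0.35     0.70     0.00]
  [  -0.10    -0.10     0.95]
Cofactors of I−A, C_ij = (−1)^(i+j)·(minor ij) (rows/columns in the sector order above):
  C_11 = (0.70)(0.95) − (0.00)(-0.10) = 0.6650
  C_12 = −[(-0.35)(0.95) − (0.00)(-0.10)] = 0.3325
  C_13 = (-0.35)(-0.10) − (0.70)(-0.10) = 0.1050
  C_21 = −[(-0.25)(0.95) − (-0.25)(-0.10)] = 0.2625
  C_22 = (0.65)(0.95) − (-0.25)(-0.10) = 0.5925
  C_23 = −[(0.65)(-0.10) − (-0.25)(-0.10)] = 0.0900
  C_31 = (-0.25)(0.00) − (-0.25)(0.70) = 0.1750
  C_32 = −[(0.65)(0.00) − (-0.25)(-0.35)] = 0.0875
  C_33 = (0.65)(0.70) − (-0.25)(-0.35) = 0.3675
det(I−A) = Σ_j (I−A)_1j·C_1j = (0.65)(0.6650) + (-0.25)(0.3325) + (-0.25)(0.1050) = 0.322875
adj(I−A) = Cᵀ =
  [ 0.6650   0.2625   0.1750]
  [ 0.3325   0.5925   0.0875]
  [ 0.1050   0.0900   0.3675]
(I − A)⁻¹ = adj(I−A) / det(I−A) ≈
  [   2.0596     0.8130     0.5420]
  [   1.0298     1.8351     0.2710]
  [   0.3252     0.2787     1.1382]
The output multiplier for sector j is the column-j sum of the Leontief inverse (I − A)⁻¹ = adj(I−A) / det(I−A).
Column A of adj(I−A): (0.1750, 0.0875, 0.3675); det(I−A) = 0.322875.
m_A = (0.1750 + 0.0875 + 0.3675) / 0.322875 = 0.63 / 0.322875 ≈ 1.951.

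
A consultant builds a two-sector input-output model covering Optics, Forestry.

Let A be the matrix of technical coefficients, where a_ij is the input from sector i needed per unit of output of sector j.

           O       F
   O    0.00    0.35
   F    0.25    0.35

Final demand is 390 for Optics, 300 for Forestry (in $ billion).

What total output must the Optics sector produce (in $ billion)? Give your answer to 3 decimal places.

I − A =
  [   1.00    -0.35]
  [  -0.25     0.65]
det(I−A) = (1.00)(0.65) − (-0.35)(-0.25) = 0.5625
adj(I−A) = [[0.65, 0.35], [0.25, 1.00]]
(I − A)⁻¹ = adj(I−A) / det(I−A) ≈
  [   1.1556     0.6222]
  [   0.4444     1.7778]
x = (I − A)⁻¹ d = adj(I−A)·d / det(I−A), with det(I−A) = 0.5625:
  x_O = (0.65·390 + 0.35·300) / 0.5625 = 358.50 / 0.5625 ≈ 637.333
  x_F = (0.25·390 + 1.00·300) / 0.5625 = 397.50 / 0.5625 ≈ 706.667

x_O = 637.333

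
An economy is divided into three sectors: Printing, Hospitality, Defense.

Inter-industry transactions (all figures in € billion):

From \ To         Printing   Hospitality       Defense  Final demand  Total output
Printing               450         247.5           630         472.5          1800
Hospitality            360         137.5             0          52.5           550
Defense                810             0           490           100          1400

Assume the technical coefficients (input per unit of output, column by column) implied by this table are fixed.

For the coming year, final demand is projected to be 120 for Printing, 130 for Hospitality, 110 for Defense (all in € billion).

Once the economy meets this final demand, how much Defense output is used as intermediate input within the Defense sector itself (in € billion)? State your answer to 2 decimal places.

z_33 = 267.83

Technical coefficients a_ij = z_ij / X_j:
  a_11 = 450/1800 = 0.25, a_21 = 360/1800 = 0.20, a_31 = 810/1800 = 0.45
  a_12 = 247.5/550 = 0.45, a_22 = 137.5/550 = 0.25, a_32 = 0/550 = 0.00
  a_13 = 630/1400 = 0.45, a_23 = 0/1400 = 0.00, a_33 = 490/1400 = 0.35
I − A =
  [   0.75    -0.45    -0.45]
  [  -0.20     0.75     0.00]
  [  -0.45     0.00     0.65]
Cofactors of I−A, C_ij = (−1)^(i+j)·(minor ij) (rows/columns in the sector order above):
  C_11 = (0.75)(0.65) − (0.00)(0.00) = 0.4875
  C_12 = −[(-0.20)(0.65) − (0.00)(-0.45)] = 0.1300
  C_13 = (-0.20)(0.00) − (0.75)(-0.45) = 0.3375
  C_21 = −[(-0.45)(0.65) − (-0.45)(0.00)] = 0.2925
  C_22 = (0.75)(0.65) − (-0.45)(-0.45) = 0.2850
  C_23 = −[(0.75)(0.00) − (-0.45)(-0.45)] = 0.2025
  C_31 = (-0.45)(0.00) − (-0.45)(0.75) = 0.3375
  C_32 = −[(0.75)(0.00) − (-0.45)(-0.20)] = 0.0900
  C_33 = (0.75)(0.75) − (-0.45)(-0.20) = 0.4725
det(I−A) = Σ_j (I−A)_1j·C_1j = (0.75)(0.4875) + (-0.45)(0.1300) + (-0.45)(0.3375) = 0.15525
adj(I−A) = Cᵀ =
  [ 0.4875   0.2925   0.3375]
  [ 0.1300   0.2850   0.0900]
  [ 0.3375   0.2025   0.4725]
(I − A)⁻¹ = adj(I−A) / det(I−A) ≈
  [   3.1401     1.8841     2.1739]
  [   0.8374     1.8357     0.5797]
  [   2.1739     1.3043     3.0435]
First solve x = (I − A)⁻¹ d = adj(I−A)·d / det(I−A); in particular x_3 = (0.3375·120 + 0.2025·130 + 0.4725·110) / 0.15525 = 118.80 / 0.15525 ≈ 765.2174.
Intermediate flow from 3 to 3: z_33 = a_33 · x_3 = 0.35 × 118.80 / 0.15525 = 41.58 / 0.15525 ≈ 267.83.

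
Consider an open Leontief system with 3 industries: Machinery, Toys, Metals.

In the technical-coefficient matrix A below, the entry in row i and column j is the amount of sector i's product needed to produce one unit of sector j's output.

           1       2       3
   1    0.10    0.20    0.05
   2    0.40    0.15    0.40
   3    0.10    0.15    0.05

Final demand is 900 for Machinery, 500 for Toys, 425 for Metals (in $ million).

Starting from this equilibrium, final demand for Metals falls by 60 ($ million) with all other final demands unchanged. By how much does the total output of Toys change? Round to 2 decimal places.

Δx_2 = -39.21

I − A =
  [   0.90    -0.20    -0.05]
  [  -0.40     0.85    -0.40]
  [  -0.10    -0.15     0.95]
Cofactors of I−A, C_ij = (−1)^(i+j)·(minor ij) (rows/columns in the sector order above):
  C_11 = (0.85)(0.95) − (-0.40)(-0.15) = 0.7475
  C_12 = −[(-0.40)(0.95) − (-0.40)(-0.10)] = 0.4200
  C_13 = (-0.40)(-0.15) − (0.85)(-0.10) = 0.1450
  C_21 = −[(-0.20)(0.95) − (-0.05)(-0.15)] = 0.1975
  C_22 = (0.90)(0.95) − (-0.05)(-0.10) = 0.8500
  C_23 = −[(0.90)(-0.15) − (-0.20)(-0.10)] = 0.1550
  C_31 = (-0.20)(-0.40) − (-0.05)(0.85) = 0.1225
  C_32 = −[(0.90)(-0.40) − (-0.05)(-0.40)] = 0.3800
  C_33 = (0.90)(0.85) − (-0.20)(-0.40) = 0.6850
det(I−A) = Σ_j (I−A)_1j·C_1j = (0.90)(0.7475) + (-0.20)(0.4200) + (-0.05)(0.1450) = 0.5815
adj(I−A) = Cᵀ =
  [ 0.7475   0.1975   0.1225]
  [ 0.4200   0.8500   0.3800]
  [ 0.1450   0.1550   0.6850]
(I − A)⁻¹ = adj(I−A) / det(I−A) ≈
  [   1.2855     0.3396     0.2107]
  [   0.7223     1.4617     0.6535]
  [   0.2494     0.2666     1.1780]
Δx = (I − A)⁻¹ Δd with Δd having -60 in the Metals component and 0 elsewhere.
So Δx_2 = L_23 · (-60), where L_23 = adj(I−A)_23 / det(I−A) = 0.3800 / 0.5815.
Δx_2 = 0.3800 × (-60) / 0.5815 = -22.80 / 0.5815 ≈ -39.21.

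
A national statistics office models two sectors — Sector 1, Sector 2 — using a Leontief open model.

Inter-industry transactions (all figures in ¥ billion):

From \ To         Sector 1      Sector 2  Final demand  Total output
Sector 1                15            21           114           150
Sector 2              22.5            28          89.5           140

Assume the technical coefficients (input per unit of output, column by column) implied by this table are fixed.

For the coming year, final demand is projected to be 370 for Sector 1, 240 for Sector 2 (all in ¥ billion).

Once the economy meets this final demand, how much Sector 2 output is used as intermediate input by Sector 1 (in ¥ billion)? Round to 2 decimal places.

Technical coefficients a_ij = z_ij / X_j:
  a_11 = 15/150 = 0.10, a_21 = 22.5/150 = 0.15
  a_12 = 21/140 = 0.15, a_22 = 28/140 = 0.20
I − A =
  [   0.90    -0.15]
  [  -0.15     0.80]
det(I−A) = (0.90)(0.80) − (-0.15)(-0.15) = 0.6975
adj(I−A) = [[0.80, 0.15], [0.15, 0.90]]
(I − A)⁻¹ = adj(I−A) / det(I−A) ≈
  [   1.1470     0.2151]
  [   0.2151     1.2903]
First solve x = (I − A)⁻¹ d = adj(I−A)·d / det(I−A); in particular x_1 = (0.80·370 + 0.15·240) / 0.6975 = 332.00 / 0.6975 ≈ 475.9857.
Intermediate flow from 2 to 1: z_21 = a_21 · x_1 = 0.15 × 332.00 / 0.6975 = 49.80 / 0.6975 ≈ 71.40.

z_21 = 71.40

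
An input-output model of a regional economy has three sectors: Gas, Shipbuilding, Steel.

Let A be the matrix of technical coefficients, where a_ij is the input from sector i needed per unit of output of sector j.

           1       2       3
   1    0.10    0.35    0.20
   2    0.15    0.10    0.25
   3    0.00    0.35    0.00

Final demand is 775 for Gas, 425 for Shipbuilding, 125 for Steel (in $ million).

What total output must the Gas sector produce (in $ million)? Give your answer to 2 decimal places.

I − A =
  [   0.90    -0.35    -0.20]
  [  -0.15     0.90    -0.25]
  [   0.00    -0.35     1.00]
Cofactors of I−A, C_ij = (−1)^(i+j)·(minor ij) (rows/columns in the sector order above):
  C_11 = (0.90)(1.00) − (-0.25)(-0.35) = 0.8125
  C_12 = −[(-0.15)(1.00) − (-0.25)(0.00)] = 0.1500
  C_13 = (-0.15)(-0.35) − (0.90)(0.00) = 0.0525
  C_21 = −[(-0.35)(1.00) − (-0.20)(-0.35)] = 0.4200
  C_22 = (0.90)(1.00) − (-0.20)(0.00) = 0.9000
  C_23 = −[(0.90)(-0.35) − (-0.35)(0.00)] = 0.3150
  C_31 = (-0.35)(-0.25) − (-0.20)(0.90) = 0.2675
  C_32 = −[(0.90)(-0.25) − (-0.20)(-0.15)] = 0.2550
  C_33 = (0.90)(0.90) − (-0.35)(-0.15) = 0.7575
det(I−A) = Σ_j (I−A)_1j·C_1j = (0.90)(0.8125) + (-0.35)(0.1500) + (-0.20)(0.0525) = 0.66825
adj(I−A) = Cᵀ =
  [ 0.8125   0.4200   0.2675]
  [ 0.1500   0.9000   0.2550]
  [ 0.0525   0.3150   0.7575]
(I − A)⁻¹ = adj(I−A) / det(I−A) ≈
  [   1.2159     0.6285     0.4003]
  [   0.2245     1.3468     0.3816]
  [   0.0786     0.4714     1.1336]
x = (I − A)⁻¹ d = adj(I−A)·d / det(I−A), with det(I−A) = 0.66825:
  x_1 = (0.8125·775 + 0.4200·425 + 0.2675·125) / 0.66825 = 841.625 / 0.66825 ≈ 1259.45
  x_2 = (0.1500·775 + 0.9000·425 + 0.2550·125) / 0.66825 = 530.625 / 0.66825 ≈ 794.05
  x_3 = (0.0525·775 + 0.3150·425 + 0.7575·125) / 0.66825 = 269.25 / 0.66825 ≈ 402.92

x_1 = 1259.45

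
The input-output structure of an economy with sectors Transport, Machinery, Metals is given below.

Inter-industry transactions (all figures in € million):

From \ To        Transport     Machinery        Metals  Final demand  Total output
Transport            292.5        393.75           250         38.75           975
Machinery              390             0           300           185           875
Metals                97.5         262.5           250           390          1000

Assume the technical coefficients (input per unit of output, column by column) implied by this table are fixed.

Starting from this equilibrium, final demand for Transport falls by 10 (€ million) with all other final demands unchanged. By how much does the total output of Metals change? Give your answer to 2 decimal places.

Technical coefficients a_ij = z_ij / X_j:
  a_11 = 292.5/975 = 0.30, a_21 = 390/975 = 0.40, a_31 = 97.5/975 = 0.10
  a_12 = 393.75/875 = 0.45, a_22 = 0/875 = 0.00, a_32 = 262.5/875 = 0.30
  a_13 = 250/1000 = 0.25, a_23 = 300/1000 = 0.30, a_33 = 250/1000 = 0.25
I − A =
  [   0.70    -0.45    -0.25]
  [  -0.40     1.00    -0.30]
  [  -0.10    -0.30     0.75]
Cofactors of I−A, C_ij = (−1)^(i+j)·(minor ij) (rows/columns in the sector order above):
  C_11 = (1.00)(0.75) − (-0.30)(-0.30) = 0.6600
  C_12 = −[(-0.40)(0.75) − (-0.30)(-0.10)] = 0.3300
  C_13 = (-0.40)(-0.30) − (1.00)(-0.10) = 0.2200
  C_21 = −[(-0.45)(0.75) − (-0.25)(-0.30)] = 0.4125
  C_22 = (0.70)(0.75) − (-0.25)(-0.10) = 0.5000
  C_23 = −[(0.70)(-0.30) − (-0.45)(-0.10)] = 0.2550
  C_31 = (-0.45)(-0.30) − (-0.25)(1.00) = 0.3850
  C_32 = −[(0.70)(-0.30) − (-0.25)(-0.40)] = 0.3100
  C_33 = (0.70)(1.00) − (-0.45)(-0.40) = 0.5200
det(I−A) = Σ_j (I−A)_1j·C_1j = (0.70)(0.6600) + (-0.45)(0.3300) + (-0.25)(0.2200) = 0.2585
adj(I−A) = Cᵀ =
  [ 0.6600   0.4125   0.3850]
  [ 0.3300   0.5000   0.3100]
  [ 0.2200   0.2550   0.5200]
(I − A)⁻¹ = adj(I−A) / det(I−A) ≈
  [   2.5532     1.5957     1.4894]
  [   1.2766     1.9342     1.1992]
  [   0.8511     0.9865     2.0116]
Δx = (I − A)⁻¹ Δd with Δd having -10 in the Transport component and 0 elsewhere.
So Δx_3 = L_31 · (-10), where L_31 = adj(I−A)_31 / det(I−A) = 0.2200 / 0.2585.
Δx_3 = 0.2200 × (-10) / 0.2585 = -2.20 / 0.2585 ≈ -8.51.

Δx_3 = -8.51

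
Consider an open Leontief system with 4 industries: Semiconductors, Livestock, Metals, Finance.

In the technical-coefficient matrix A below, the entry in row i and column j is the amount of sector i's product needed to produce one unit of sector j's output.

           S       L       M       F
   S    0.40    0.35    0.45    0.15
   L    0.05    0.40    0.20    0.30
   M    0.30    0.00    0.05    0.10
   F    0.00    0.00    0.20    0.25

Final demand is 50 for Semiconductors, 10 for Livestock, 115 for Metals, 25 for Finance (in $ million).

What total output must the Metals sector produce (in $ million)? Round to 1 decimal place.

I − A =
  [   0.60    -0.35    -0.45    -0.15]
  [  -0.05     0.60    -0.20    -0.30]
  [  -0.30     0.00     0.95    -0.10]
  [   0.00     0.00    -0.20     0.75]
Compute the cofactors C_ij = (−1)^(i+j)·(3×3 minor ij) of I−A; the adjugate is their transpose:
adj(I−A) = Cᵀ =
  [ 0.415500   0.242375   0.294000   0.219250]
  [ 0.097625   0.305250   0.144375   0.160875]
  [ 0.135000   0.078750   0.256875   0.092750]
  [ 0.036000   0.021000   0.068500   0.223375]
det(I−A) = Σ_j (I−A)_1j·C_1j = (0.60)(0.415500) + (-0.35)(0.097625) + (-0.45)(0.135000) + (-0.15)(0.036000) = 0.14898125
(I − A)⁻¹ = adj(I−A) / det(I−A) ≈
  [   2.7889     1.6269     1.9734     1.4717]
  [   0.6553     2.0489     0.9691     1.0798]
  [   0.9062     0.5286     1.7242     0.6226]
  [   0.2416     0.1410     0.4598     1.4993]
x = (I − A)⁻¹ d = adj(I−A)·d / det(I−A), with det(I−A) = 0.14898125:
  x_S = (0.415500·50 + 0.242375·10 + 0.294000·115 + 0.219250·25) / 0.14898125 = 62.49 / 0.14898125 ≈ 419.4
  x_L = (0.097625·50 + 0.305250·10 + 0.144375·115 + 0.160875·25) / 0.14898125 = 28.55875 / 0.14898125 ≈ 191.7
  x_M = (0.135000·50 + 0.078750·10 + 0.256875·115 + 0.092750·25) / 0.14898125 = 39.396875 / 0.14898125 ≈ 264.4
  x_F = (0.036000·50 + 0.021000·10 + 0.068500·115 + 0.223375·25) / 0.14898125 = 15.471875 / 0.14898125 ≈ 103.9

x_M = 264.4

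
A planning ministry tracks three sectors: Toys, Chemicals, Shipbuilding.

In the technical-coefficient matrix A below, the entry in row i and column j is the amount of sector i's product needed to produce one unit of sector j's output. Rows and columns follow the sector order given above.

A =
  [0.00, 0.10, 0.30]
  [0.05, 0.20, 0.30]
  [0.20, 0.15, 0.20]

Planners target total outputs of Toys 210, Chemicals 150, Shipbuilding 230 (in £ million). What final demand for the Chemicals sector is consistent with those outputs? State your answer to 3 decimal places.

I − A =
  [   1.00    -0.10    -0.30]
  [  -0.05     0.80    -0.30]
  [  -0.20    -0.15     0.80]
d = (I − A) x:
  d_1 = (+1.00)·210 + (-0.10)·150 + (-0.30)·230 = 126.000
  d_2 = (-0.05)·210 + (+0.80)·150 + (-0.30)·230 = 40.500
  d_3 = (-0.20)·210 + (-0.15)·150 + (+0.80)·230 = 119.500

d_2 = 40.500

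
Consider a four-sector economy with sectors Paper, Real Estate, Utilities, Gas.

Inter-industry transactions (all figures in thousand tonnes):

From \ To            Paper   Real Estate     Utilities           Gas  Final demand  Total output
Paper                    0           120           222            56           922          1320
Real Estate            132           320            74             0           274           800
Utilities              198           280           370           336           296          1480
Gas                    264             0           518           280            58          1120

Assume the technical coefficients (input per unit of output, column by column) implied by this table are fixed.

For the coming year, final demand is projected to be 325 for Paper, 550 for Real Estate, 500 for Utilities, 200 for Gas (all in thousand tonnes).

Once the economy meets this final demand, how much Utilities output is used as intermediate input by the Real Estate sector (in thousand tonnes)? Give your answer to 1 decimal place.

z_UR = 430.1

Technical coefficients a_ij = z_ij / X_j:
  a_PP = 0/1320 = 0.00, a_RP = 132/1320 = 0.10, a_UP = 198/1320 = 0.15, a_GP = 264/1320 = 0.20
  a_PR = 120/800 = 0.15, a_RR = 320/800 = 0.40, a_UR = 280/800 = 0.35, a_GR = 0/800 = 0.00
  a_PU = 222/1480 = 0.15, a_RU = 74/1480 = 0.05, a_UU = 370/1480 = 0.25, a_GU = 518/1480 = 0.35
  a_PG = 56/1120 = 0.05, a_RG = 0/1120 = 0.00, a_UG = 336/1120 = 0.30, a_GG = 280/1120 = 0.25
I − A =
  [   1.00    -0.15    -0.15    -0.05]
  [  -0.10     0.60    -0.05     0.00]
  [  -0.15    -0.35     0.75    -0.30]
  [  -0.20     0.00    -0.35     0.75]
Compute the cofactors C_ij = (−1)^(i+j)·(3×3 minor ij) of I−A; the adjugate is their transpose:
adj(I−A) = Cᵀ =
  [ 0.261375   0.114125   0.083625   0.050875]
  [ 0.054375   0.421500   0.050000   0.023625]
  [ 0.129750   0.284875   0.432750   0.181750]
  [ 0.130250   0.163375   0.224250   0.401375]
det(I−A) = Σ_j (I−A)_1j·C_1j = (1.00)(0.261375) + (-0.15)(0.054375) + (-0.15)(0.129750) + (-0.05)(0.130250) = 0.22724375
(I − A)⁻¹ = adj(I−A) / det(I−A) ≈
  [   1.1502     0.5022     0.3680     0.2239]
  [   0.2393     1.8548     0.2200     0.1040]
  [   0.5710     1.2536     1.9043     0.7998]
  [   0.5732     0.7189     0.9868     1.7663]
First solve x = (I − A)⁻¹ d = adj(I−A)·d / det(I−A); in particular x_R = (0.054375·325 + 0.421500·550 + 0.050000·500 + 0.023625·200) / 0.22724375 = 279.221875 / 0.22724375 ≈ 1228.733.
Intermediate flow from U to R: z_UR = a_UR · x_R = 0.35 × 279.221875 / 0.22724375 = 97.72765625 / 0.22724375 ≈ 430.1.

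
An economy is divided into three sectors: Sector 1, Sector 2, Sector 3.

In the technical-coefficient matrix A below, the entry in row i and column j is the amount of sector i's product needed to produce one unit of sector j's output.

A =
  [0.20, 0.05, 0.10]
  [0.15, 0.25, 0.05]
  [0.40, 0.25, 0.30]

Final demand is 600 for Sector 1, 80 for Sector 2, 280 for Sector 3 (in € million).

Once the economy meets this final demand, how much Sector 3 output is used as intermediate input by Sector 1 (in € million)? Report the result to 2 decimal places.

I − A =
  [   0.80    -0.05    -0.10]
  [  -0.15     0.75    -0.05]
  [  -0.40    -0.25     0.70]
Cofactors of I−A, C_ij = (−1)^(i+j)·(minor ij) (rows/columns in the sector order above):
  C_11 = (0.75)(0.70) − (-0.05)(-0.25) = 0.5125
  C_12 = −[(-0.15)(0.70) − (-0.05)(-0.40)] = 0.1250
  C_13 = (-0.15)(-0.25) − (0.75)(-0.40) = 0.3375
  C_21 = −[(-0.05)(0.70) − (-0.10)(-0.25)] = 0.0600
  C_22 = (0.80)(0.70) − (-0.10)(-0.40) = 0.5200
  C_23 = −[(0.80)(-0.25) − (-0.05)(-0.40)] = 0.2200
  C_31 = (-0.05)(-0.05) − (-0.10)(0.75) = 0.0775
  C_32 = −[(0.80)(-0.05) − (-0.10)(-0.15)] = 0.0550
  C_33 = (0.80)(0.75) − (-0.05)(-0.15) = 0.5925
det(I−A) = Σ_j (I−A)_1j·C_1j = (0.80)(0.5125) + (-0.05)(0.1250) + (-0.10)(0.3375) = 0.3700
adj(I−A) = Cᵀ =
  [ 0.5125   0.0600   0.0775]
  [ 0.1250   0.5200   0.0550]
  [ 0.3375   0.2200   0.5925]
(I − A)⁻¹ = adj(I−A) / det(I−A) ≈
  [   1.3851     0.1622     0.2095]
  [   0.3378     1.4054     0.1486]
  [   0.9122     0.5946     1.6014]
First solve x = (I − A)⁻¹ d = adj(I−A)·d / det(I−A); in particular x_1 = (0.5125·600 + 0.0600·80 + 0.0775·280) / 0.3700 = 334.00 / 0.3700 ≈ 902.7027.
Intermediate flow from 3 to 1: z_31 = a_31 · x_1 = 0.40 × 334.00 / 0.3700 = 133.60 / 0.3700 ≈ 361.08.

z_31 = 361.08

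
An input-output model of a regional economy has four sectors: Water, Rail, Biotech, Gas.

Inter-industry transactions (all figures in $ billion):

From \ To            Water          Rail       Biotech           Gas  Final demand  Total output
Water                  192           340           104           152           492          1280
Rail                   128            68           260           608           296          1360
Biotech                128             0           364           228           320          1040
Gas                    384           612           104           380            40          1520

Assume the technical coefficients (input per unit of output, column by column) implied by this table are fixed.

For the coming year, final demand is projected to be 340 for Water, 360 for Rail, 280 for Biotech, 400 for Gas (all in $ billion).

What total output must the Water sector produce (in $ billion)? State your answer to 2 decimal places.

Technical coefficients a_ij = z_ij / X_j:
  a_WW = 192/1280 = 0.15, a_RW = 128/1280 = 0.10, a_BW = 128/1280 = 0.10, a_GW = 384/1280 = 0.30
  a_WR = 340/1360 = 0.25, a_RR = 68/1360 = 0.05, a_BR = 0/1360 = 0.00, a_GR = 612/1360 = 0.45
  a_WB = 104/1040 = 0.10, a_RB = 260/1040 = 0.25, a_BB = 364/1040 = 0.35, a_GB = 104/1040 = 0.10
  a_WG = 152/1520 = 0.10, a_RG = 608/1520 = 0.40, a_BG = 228/1520 = 0.15, a_GG = 380/1520 = 0.25
I − A =
  [   0.85    -0.25    -0.10    -0.10]
  [  -0.10     0.95    -0.25    -0.40]
  [  -0.10     0.00     0.65    -0.15]
  [  -0.30    -0.45    -0.10     0.75]
Compute the cofactors C_ij = (−1)^(i+j)·(3×3 minor ij) of I−A; the adjugate is their transpose:
adj(I−A) = Cᵀ =
  [ 0.315000   0.154125   0.130875   0.150375]
  [ 0.159250   0.369125   0.206375   0.259375]
  [ 0.102750   0.091875   0.370875   0.136875]
  [ 0.235250   0.295375   0.225625   0.492875]
det(I−A) = Σ_j (I−A)_1j·C_1j = (0.85)(0.315000) + (-0.25)(0.159250) + (-0.10)(0.102750) + (-0.10)(0.235250) = 0.1941375
(I − A)⁻¹ = adj(I−A) / det(I−A) ≈
  [   1.6226     0.7939     0.6741     0.7746]
  [   0.8203     1.9014     1.0630     1.3360]
  [   0.5293     0.4732     1.9104     0.7050]
  [   1.2118     1.5215     1.1622     2.5388]
x = (I − A)⁻¹ d = adj(I−A)·d / det(I−A), with det(I−A) = 0.1941375:
  x_W = (0.315000·340 + 0.154125·360 + 0.130875·280 + 0.150375·400) / 0.1941375 = 259.38 / 0.1941375 ≈ 1336.06
  x_R = (0.159250·340 + 0.369125·360 + 0.206375·280 + 0.259375·400) / 0.1941375 = 348.565 / 0.1941375 ≈ 1795.45
  x_B = (0.102750·340 + 0.091875·360 + 0.370875·280 + 0.136875·400) / 0.1941375 = 226.605 / 0.1941375 ≈ 1167.24
  x_G = (0.235250·340 + 0.295375·360 + 0.225625·280 + 0.492875·400) / 0.1941375 = 446.645 / 0.1941375 ≈ 2300.66

x_W = 1336.06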